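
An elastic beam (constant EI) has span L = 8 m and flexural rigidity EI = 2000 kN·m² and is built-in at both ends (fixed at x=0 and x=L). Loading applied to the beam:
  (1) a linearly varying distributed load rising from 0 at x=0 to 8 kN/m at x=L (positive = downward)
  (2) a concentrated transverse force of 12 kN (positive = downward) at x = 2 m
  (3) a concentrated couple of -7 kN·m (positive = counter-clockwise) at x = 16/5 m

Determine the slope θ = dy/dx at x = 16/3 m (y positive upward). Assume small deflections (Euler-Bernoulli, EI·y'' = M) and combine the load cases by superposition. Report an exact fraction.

θ(16/3) = 7072/759375 rad

Load 1 — triangular load w₀=8 kN/m (0→w₀ over full span):
  θ_1 = -w₀(2x(L-x)(L-2x)(x+2L)+x²(L-x)²)/(120LEI) = -8·(2·(16/3)·(8-(16/3))·(8-2·(16/3))·((16/3)+2·8)+(16/3)²·(8-(16/3))²)/(120·8·2000) = 896/151875 rad
Load 2 — point force P=12 kN at a=2 m (b=L-a=6):
  θ_2 = Pa²(L-x)(2bL-(3b+a)(L-x))/(2L³EI)  [x>a] = 12·2²·(8-(16/3))·(2·6·8-(3·6+2)·(8-(16/3)))/(2·8³·2000) = 1/375 rad
Load 3 — applied couple M₀=-7 kN·m at a=16/5 m (b=L-a=24/5):
  θ_3 = (R_Ax²/2 - M_Ax - M₀(x-a))/EI  [x>a] with R_A=-63/50, M_A=-21/25 = ((-63/50)·(16/3)²/2 - (-21/25)·(16/3) - (-7)·((16/3)-(16/5)))/2000 = 7/9375 rad
Superposition: θ = Σ θ_i = 7072/759375 rad ≈ 0.009313 rad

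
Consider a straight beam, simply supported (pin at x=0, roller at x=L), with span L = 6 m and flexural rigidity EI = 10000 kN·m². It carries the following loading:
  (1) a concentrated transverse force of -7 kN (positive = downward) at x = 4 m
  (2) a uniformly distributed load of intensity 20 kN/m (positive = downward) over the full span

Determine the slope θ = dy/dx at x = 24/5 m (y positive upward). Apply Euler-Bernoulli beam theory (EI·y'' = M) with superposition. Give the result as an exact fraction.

Load 1 — point force P=-7 kN at a=4 m (b=L-a=2):
  θ_1 = -Pa(2L²-6Lx+3x²+a²)/(6LEI)  [x>a] = -(-7)·4·(2·6²-6·6·(24/5)+3·(24/5)²+4²)/(6·6·10000) = -343/281250 rad
Load 2 — uniform load w=20 kN/m over full span:
  θ_2 = -w(L³-6Lx²+4x³)/(24EI) = -20·(6³-6·6·(24/5)²+4·(24/5)³)/(24·10000) = 891/62500 rad
Superposition: θ = Σ θ_i = 7333/562500 rad ≈ 0.013036 rad

θ(24/5) = 7333/562500 rad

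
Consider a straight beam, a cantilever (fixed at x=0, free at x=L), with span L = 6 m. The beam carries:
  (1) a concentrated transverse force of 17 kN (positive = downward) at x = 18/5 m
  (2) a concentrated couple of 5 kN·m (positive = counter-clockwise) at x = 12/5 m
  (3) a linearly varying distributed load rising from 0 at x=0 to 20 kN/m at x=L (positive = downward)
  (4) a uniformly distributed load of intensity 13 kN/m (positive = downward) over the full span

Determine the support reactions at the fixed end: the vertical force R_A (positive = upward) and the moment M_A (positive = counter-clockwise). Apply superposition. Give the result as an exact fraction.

R_A = 155 kN, M_A = 2651/5 kN·m

Load 1 — point force P=17 kN at a=18/5 m (b=L-a=12/5):
  R_A = P = 17 kN
  M_A = Pa = 17·(18/5) = 306/5 kN·m
Load 2 — applied couple M₀=5 kN·m at a=12/5 m (b=L-a=18/5):
  R_A = 0 kN
  M_A = -M₀ = -5 kN·m
Load 3 — triangular load w₀=20 kN/m (0→w₀ over full span):
  R_A = w₀L/2 = 20·6/2 = 60 kN
  M_A = w₀L²/3 = 20·6²/3 = 240 kN·m
Load 4 — uniform load w=13 kN/m over full span:
  R_A = wL = 13·6 = 78 kN
  M_A = wL²/2 = 13·6²/2 = 234 kN·m
Superposition: R_A = 155 kN, M_A = 2651/5 kN·m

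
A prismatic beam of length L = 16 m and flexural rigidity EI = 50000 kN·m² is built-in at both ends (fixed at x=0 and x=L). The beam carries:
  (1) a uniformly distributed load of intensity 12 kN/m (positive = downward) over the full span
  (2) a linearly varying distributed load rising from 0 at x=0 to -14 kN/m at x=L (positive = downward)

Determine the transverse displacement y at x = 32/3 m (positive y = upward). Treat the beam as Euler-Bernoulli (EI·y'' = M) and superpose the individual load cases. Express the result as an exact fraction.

y(32/3) = -139264/11390625 m

Load 1 — uniform load w=12 kN/m over full span:
  y_1 = -wx²(L-x)²/(24EI) = -12·(32/3)²·(16-(32/3))²/(24·50000) = -8192/253125 m
Load 2 — triangular load w₀=-14 kN/m (0→w₀ over full span):
  y_2 = -w₀x²(L-x)²(x+2L)/(120LEI) = -(-14)·(32/3)²·(16-(32/3))²·((32/3)+2·16)/(120·16·50000) = 229376/11390625 m
Superposition: y = Σ y_i = -139264/11390625 m ≈ -0.012226 m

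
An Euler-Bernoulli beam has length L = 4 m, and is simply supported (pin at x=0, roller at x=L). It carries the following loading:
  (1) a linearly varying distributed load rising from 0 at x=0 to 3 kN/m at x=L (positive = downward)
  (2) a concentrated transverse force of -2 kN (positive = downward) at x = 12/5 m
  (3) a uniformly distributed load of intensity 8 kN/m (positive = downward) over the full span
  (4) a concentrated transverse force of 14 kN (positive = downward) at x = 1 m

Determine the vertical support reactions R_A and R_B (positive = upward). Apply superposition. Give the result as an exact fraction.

Load 1 — triangular load w₀=3 kN/m (0→w₀ over full span):
  R_A = w₀L/6 = 3·4/6 = 2 kN
  R_B = w₀L/3 = 3·4/3 = 4 kN
Load 2 — point force P=-2 kN at a=12/5 m (b=L-a=8/5):
  R_A = Pb/L = (-2)·(8/5)/4 = -4/5 kN
  R_B = Pa/L = (-2)·(12/5)/4 = -6/5 kN
Load 3 — uniform load w=8 kN/m over full span:
  R_A = wL/2 = 8·4/2 = 16 kN
  R_B = wL/2 = 8·4/2 = 16 kN
Load 4 — point force P=14 kN at a=1 m (b=L-a=3):
  R_A = Pb/L = 14·3/4 = 21/2 kN
  R_B = Pa/L = 14·1/4 = 7/2 kN
Superposition: R_A = 277/10 kN, R_B = 223/10 kN

R_A = 277/10 kN, R_B = 223/10 kN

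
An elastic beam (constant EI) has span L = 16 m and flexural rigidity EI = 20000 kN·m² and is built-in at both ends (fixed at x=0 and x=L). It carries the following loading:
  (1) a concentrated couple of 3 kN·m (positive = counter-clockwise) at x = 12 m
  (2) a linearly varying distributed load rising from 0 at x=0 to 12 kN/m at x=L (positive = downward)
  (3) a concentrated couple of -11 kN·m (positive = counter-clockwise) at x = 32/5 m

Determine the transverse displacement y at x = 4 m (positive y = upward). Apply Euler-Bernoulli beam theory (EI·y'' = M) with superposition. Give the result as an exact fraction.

y(4) = -10473/400000 m

Load 1 — applied couple M₀=3 kN·m at a=12 m (b=L-a=4):
  y_1 = (R_Ax³/6 - M_Ax²/2)/EI  [x≤a] with R_A=27/128, M_A=15/16 = ((27/128)·4³/6 - (15/16)·4²/2)/20000 = -21/80000 m
Load 2 — triangular load w₀=12 kN/m (0→w₀ over full span):
  y_2 = -w₀x²(L-x)²(x+2L)/(120LEI) = -12·4²·(16-4)²·(4+2·16)/(120·16·20000) = -81/3125 m
Load 3 — applied couple M₀=-11 kN·m at a=32/5 m (b=L-a=48/5):
  y_3 = (R_Ax³/6 - M_Ax²/2)/EI  [x≤a] with R_A=-99/100, M_A=-33/25 = ((-99/100)·4³/6 - (-33/25)·4²/2)/20000 = 0 m
Superposition: y = Σ y_i = -10473/400000 m ≈ -0.026183 m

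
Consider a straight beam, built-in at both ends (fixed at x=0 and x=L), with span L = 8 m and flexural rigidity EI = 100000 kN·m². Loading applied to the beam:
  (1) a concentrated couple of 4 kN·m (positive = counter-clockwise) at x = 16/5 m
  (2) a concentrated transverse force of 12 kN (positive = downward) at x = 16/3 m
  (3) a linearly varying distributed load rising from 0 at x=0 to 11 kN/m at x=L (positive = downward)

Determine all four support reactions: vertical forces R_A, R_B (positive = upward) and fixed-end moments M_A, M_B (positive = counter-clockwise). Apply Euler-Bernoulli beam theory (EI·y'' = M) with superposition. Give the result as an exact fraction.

R_A = 3832/225 kN, M_A = 6988/225 kN·m, R_B = 8768/225 kN, M_B = -10832/225 kN·m

Load 1 — applied couple M₀=4 kN·m at a=16/5 m (b=L-a=24/5):
  R_A = 6M₀ab/L³ = 6·4·(16/5)·(24/5)/8³ = 18/25 kN
  M_A = M₀b(2a-b)/L² = 4·(24/5)·(2·(16/5)-(24/5))/8² = 12/25 kN·m
  R_B = -6M₀ab/L³ = -6·4·(16/5)·(24/5)/8³ = -18/25 kN
  M_B = M₀a(2b-a)/L² = 4·(16/5)·(2·(24/5)-(16/5))/8² = 32/25 kN·m
Load 2 — point force P=12 kN at a=16/3 m (b=L-a=8/3):
  R_A = Pb²(3a+b)/L³ = 12·(8/3)²·(3·(16/3)+(8/3))/8³ = 28/9 kN
  M_A = Pab²/L² = 12·(16/3)·(8/3)²/8² = 64/9 kN·m
  R_B = Pa²(a+3b)/L³ = 12·(16/3)²·((16/3)+3·(8/3))/8³ = 80/9 kN
  M_B = -Pa²b/L² = -12·(16/3)²·(8/3)/8² = -128/9 kN·m
Load 3 — triangular load w₀=11 kN/m (0→w₀ over full span):
  R_A = 3w₀L/20 = 3·11·8/20 = 66/5 kN
  M_A = w₀L²/30 = 11·8²/30 = 352/15 kN·m
  R_B = 7w₀L/20 = 7·11·8/20 = 154/5 kN
  M_B = -w₀L²/20 = -11·8²/20 = -176/5 kN·m
Superposition: R_A = 3832/225 kN, M_A = 6988/225 kN·m, R_B = 8768/225 kN, M_B = -10832/225 kN·m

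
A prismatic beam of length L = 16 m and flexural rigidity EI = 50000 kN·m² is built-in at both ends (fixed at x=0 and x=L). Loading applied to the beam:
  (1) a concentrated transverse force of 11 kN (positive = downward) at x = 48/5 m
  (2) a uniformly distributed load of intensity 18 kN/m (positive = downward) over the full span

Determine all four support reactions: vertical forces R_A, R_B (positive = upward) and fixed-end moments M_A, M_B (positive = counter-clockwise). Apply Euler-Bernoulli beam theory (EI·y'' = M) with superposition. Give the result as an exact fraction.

R_A = 18484/125 kN, M_A = 50112/125 kN·m, R_B = 18891/125 kN, M_B = -51168/125 kN·m

Load 1 — point force P=11 kN at a=48/5 m (b=L-a=32/5):
  R_A = Pb²(3a+b)/L³ = 11·(32/5)²·(3·(48/5)+(32/5))/16³ = 484/125 kN
  M_A = Pab²/L² = 11·(48/5)·(32/5)²/16² = 2112/125 kN·m
  R_B = Pa²(a+3b)/L³ = 11·(48/5)²·((48/5)+3·(32/5))/16³ = 891/125 kN
  M_B = -Pa²b/L² = -11·(48/5)²·(32/5)/16² = -3168/125 kN·m
Load 2 — uniform load w=18 kN/m over full span:
  R_A = wL/2 = 18·16/2 = 144 kN
  M_A = wL²/12 = 18·16²/12 = 384 kN·m
  R_B = wL/2 = 18·16/2 = 144 kN
  M_B = -wL²/12 = -18·16²/12 = -384 kN·m
Superposition: R_A = 18484/125 kN, M_A = 50112/125 kN·m, R_B = 18891/125 kN, M_B = -51168/125 kN·m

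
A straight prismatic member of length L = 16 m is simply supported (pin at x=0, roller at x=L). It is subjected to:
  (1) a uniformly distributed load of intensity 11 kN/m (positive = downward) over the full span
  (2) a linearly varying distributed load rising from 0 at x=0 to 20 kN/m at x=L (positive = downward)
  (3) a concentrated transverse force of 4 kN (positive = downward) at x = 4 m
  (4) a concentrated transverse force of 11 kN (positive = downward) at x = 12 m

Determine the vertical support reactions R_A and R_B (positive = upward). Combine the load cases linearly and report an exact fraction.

Load 1 — uniform load w=11 kN/m over full span:
  R_A = wL/2 = 11·16/2 = 88 kN
  R_B = wL/2 = 11·16/2 = 88 kN
Load 2 — triangular load w₀=20 kN/m (0→w₀ over full span):
  R_A = w₀L/6 = 20·16/6 = 160/3 kN
  R_B = w₀L/3 = 20·16/3 = 320/3 kN
Load 3 — point force P=4 kN at a=4 m (b=L-a=12):
  R_A = Pb/L = 4·12/16 = 3 kN
  R_B = Pa/L = 4·4/16 = 1 kN
Load 4 — point force P=11 kN at a=12 m (b=L-a=4):
  R_A = Pb/L = 11·4/16 = 11/4 kN
  R_B = Pa/L = 11·12/16 = 33/4 kN
Superposition: R_A = 1765/12 kN, R_B = 2447/12 kN

R_A = 1765/12 kN, R_B = 2447/12 kN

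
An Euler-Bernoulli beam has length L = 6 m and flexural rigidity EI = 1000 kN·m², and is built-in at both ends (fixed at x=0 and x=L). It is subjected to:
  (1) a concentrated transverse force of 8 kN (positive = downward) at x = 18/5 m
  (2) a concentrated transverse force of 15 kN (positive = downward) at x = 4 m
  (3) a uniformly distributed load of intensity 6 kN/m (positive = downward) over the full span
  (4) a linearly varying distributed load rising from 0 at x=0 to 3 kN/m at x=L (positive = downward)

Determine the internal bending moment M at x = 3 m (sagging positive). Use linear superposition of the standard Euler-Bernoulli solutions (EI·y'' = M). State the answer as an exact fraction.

M(3) = 2009/100 kN·m

Load 1 — point force P=8 kN at a=18/5 m (b=L-a=12/5):
  M_1 = Pb²(3a+b)x/L³ - Pab²/L²  [x≤a] = 8·(12/5)²·(3·(18/5)+(12/5))·3/6³ - 8·(18/5)·(12/5)²/6² = 96/25 kN·m
Load 2 — point force P=15 kN at a=4 m (b=L-a=2):
  M_2 = Pb²(3a+b)x/L³ - Pab²/L²  [x≤a] = 15·2²·(3·4+2)·3/6³ - 15·4·2²/6² = 5 kN·m
Load 3 — uniform load w=6 kN/m over full span:
  M_3 = wLx/2 - wL²/12 - wx²/2 = 6·6·3/2 - 6·6²/12 - 6·3²/2 = 9 kN·m
Load 4 — triangular load w₀=3 kN/m (0→w₀ over full span):
  M_4 = 3w₀Lx/20 - w₀L²/30 - w₀x³/(6L) = 3·3·6·3/20 - 3·6²/30 - 3·3³/(6·6) = 9/4 kN·m
Superposition: M = Σ M_i = 2009/100 kN·m ≈ 20.090000 kN·m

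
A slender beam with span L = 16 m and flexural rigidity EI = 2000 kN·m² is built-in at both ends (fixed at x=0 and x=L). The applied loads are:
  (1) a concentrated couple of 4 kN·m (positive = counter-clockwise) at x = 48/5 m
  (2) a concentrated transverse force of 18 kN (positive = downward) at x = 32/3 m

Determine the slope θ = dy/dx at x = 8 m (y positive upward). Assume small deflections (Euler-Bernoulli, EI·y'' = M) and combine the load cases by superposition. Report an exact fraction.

θ(8) = -94/9375 rad

Load 1 — applied couple M₀=4 kN·m at a=48/5 m (b=L-a=32/5):
  θ_1 = (R_Ax²/2 - M_Ax)/EI  [x≤a] with R_A=9/25, M_A=32/25 = ((9/25)·8²/2 - (32/25)·8)/2000 = 2/3125 rad
Load 2 — point force P=18 kN at a=32/3 m (b=L-a=16/3):
  θ_2 = -Pb²x(2aL-(3a+b)x)/(2L³EI)  [x≤a] = -18·(16/3)²·8·(2·(32/3)·16-(3·(32/3)+(16/3))·8)/(2·16³·2000) = -4/375 rad
Superposition: θ = Σ θ_i = -94/9375 rad ≈ -0.010027 rad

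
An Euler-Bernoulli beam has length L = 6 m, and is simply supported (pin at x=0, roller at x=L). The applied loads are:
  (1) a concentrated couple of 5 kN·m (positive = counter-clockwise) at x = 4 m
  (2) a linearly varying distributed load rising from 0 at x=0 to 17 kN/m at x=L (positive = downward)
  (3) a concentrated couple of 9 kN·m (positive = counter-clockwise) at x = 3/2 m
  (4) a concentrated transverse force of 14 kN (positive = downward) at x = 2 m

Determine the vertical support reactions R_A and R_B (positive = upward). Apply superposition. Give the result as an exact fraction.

Load 1 — applied couple M₀=5 kN·m at a=4 m (b=L-a=2):
  R_A = M₀/L = 5/6 kN
  R_B = -M₀/L = -5/6 kN
Load 2 — triangular load w₀=17 kN/m (0→w₀ over full span):
  R_A = w₀L/6 = 17·6/6 = 17 kN
  R_B = w₀L/3 = 17·6/3 = 34 kN
Load 3 — applied couple M₀=9 kN·m at a=3/2 m (b=L-a=9/2):
  R_A = M₀/L = 9/6 = 3/2 kN
  R_B = -M₀/L = -9/6 = -3/2 kN
Load 4 — point force P=14 kN at a=2 m (b=L-a=4):
  R_A = Pb/L = 14·4/6 = 28/3 kN
  R_B = Pa/L = 14·2/6 = 14/3 kN
Superposition: R_A = 86/3 kN, R_B = 109/3 kN

R_A = 86/3 kN, R_B = 109/3 kN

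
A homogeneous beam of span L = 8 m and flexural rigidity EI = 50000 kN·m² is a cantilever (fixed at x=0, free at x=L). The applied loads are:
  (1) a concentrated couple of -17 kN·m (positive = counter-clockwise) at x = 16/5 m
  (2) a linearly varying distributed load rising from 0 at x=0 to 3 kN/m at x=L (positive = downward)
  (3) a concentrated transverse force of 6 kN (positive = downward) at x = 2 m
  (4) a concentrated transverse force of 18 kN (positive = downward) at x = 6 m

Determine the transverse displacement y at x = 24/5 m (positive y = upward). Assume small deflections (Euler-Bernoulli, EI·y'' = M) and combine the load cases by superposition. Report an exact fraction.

y(24/5) = -3242427/97656250 m

Load 1 — applied couple M₀=-17 kN·m at a=16/5 m (b=L-a=24/5):
  y_1 = M₀a(2x-a)/(2EI)  [x>a] = (-17)·(16/5)·(2·(24/5)-(16/5))/(2·50000) = -272/78125 m
Load 2 — triangular load w₀=3 kN/m (0→w₀ over full span):
  y_2 = (w₀Lx³/12-w₀L²x²/6-w₀x⁵/(120L))/EI = (3·8·(24/5)³/12-3·8²·(24/5)²/6-3·(24/5)⁵/(120·8))/50000 = -511776/48828125 m
Load 3 — point force P=6 kN at a=2 m (b=L-a=6):
  y_3 = -Pa²(3x-a)/(6EI)  [x>a] = -6·2²·(3·(24/5)-2)/(6·50000) = -31/31250 m
Load 4 — point force P=18 kN at a=6 m (b=L-a=2):
  y_4 = -Px²(3a-x)/(6EI)  [x≤a] = -18·(24/5)²·(3·6-(24/5))/(6·50000) = -7128/390625 m
Superposition: y = Σ y_i = -3242427/97656250 m ≈ -0.033202 m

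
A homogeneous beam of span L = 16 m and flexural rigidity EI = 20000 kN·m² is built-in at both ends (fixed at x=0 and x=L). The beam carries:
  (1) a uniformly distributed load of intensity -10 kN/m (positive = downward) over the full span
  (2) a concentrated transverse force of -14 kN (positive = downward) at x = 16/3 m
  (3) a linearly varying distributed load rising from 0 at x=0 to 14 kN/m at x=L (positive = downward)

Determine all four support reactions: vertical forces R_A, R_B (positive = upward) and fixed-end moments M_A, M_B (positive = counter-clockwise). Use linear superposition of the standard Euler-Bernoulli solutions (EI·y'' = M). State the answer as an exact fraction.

Load 1 — uniform load w=-10 kN/m over full span:
  R_A = wL/2 = (-10)·16/2 = -80 kN
  M_A = wL²/12 = (-10)·16²/12 = -640/3 kN·m
  R_B = wL/2 = (-10)·16/2 = -80 kN
  M_B = -wL²/12 = -(-10)·16²/12 = 640/3 kN·m
Load 2 — point force P=-14 kN at a=16/3 m (b=L-a=32/3):
  R_A = Pb²(3a+b)/L³ = (-14)·(32/3)²·(3·(16/3)+(32/3))/16³ = -280/27 kN
  M_A = Pab²/L² = (-14)·(16/3)·(32/3)²/16² = -896/27 kN·m
  R_B = Pa²(a+3b)/L³ = (-14)·(16/3)²·((16/3)+3·(32/3))/16³ = -98/27 kN
  M_B = -Pa²b/L² = -(-14)·(16/3)²·(32/3)/16² = 448/27 kN·m
Load 3 — triangular load w₀=14 kN/m (0→w₀ over full span):
  R_A = 3w₀L/20 = 3·14·16/20 = 168/5 kN
  M_A = w₀L²/30 = 14·16²/30 = 1792/15 kN·m
  R_B = 7w₀L/20 = 7·14·16/20 = 392/5 kN
  M_B = -w₀L²/20 = -14·16²/20 = -896/5 kN·m
Superposition: R_A = -7664/135 kN, M_A = -17152/135 kN·m, R_B = -706/135 kN, M_B = 6848/135 kN·m

R_A = -7664/135 kN, M_A = -17152/135 kN·m, R_B = -706/135 kN, M_B = 6848/135 kN·m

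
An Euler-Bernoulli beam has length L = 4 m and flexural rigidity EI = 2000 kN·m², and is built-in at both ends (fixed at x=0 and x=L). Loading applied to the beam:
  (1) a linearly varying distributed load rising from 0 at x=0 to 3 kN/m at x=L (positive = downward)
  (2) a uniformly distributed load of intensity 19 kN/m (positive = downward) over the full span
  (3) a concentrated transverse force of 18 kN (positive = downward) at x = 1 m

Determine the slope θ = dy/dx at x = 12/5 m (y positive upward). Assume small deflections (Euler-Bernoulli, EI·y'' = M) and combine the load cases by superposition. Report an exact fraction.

Load 1 — triangular load w₀=3 kN/m (0→w₀ over full span):
  θ_1 = -w₀(2x(L-x)(L-2x)(x+2L)+x²(L-x)²)/(120LEI) = -3·(2·(12/5)·(4-(12/5))·(4-2·(12/5))·((12/5)+2·4)+(12/5)²·(4-(12/5))²)/(120·4·2000) = 12/78125 rad
Load 2 — uniform load w=19 kN/m over full span:
  θ_2 = -wx(L-x)(L-2x)/(12EI) = -19·(12/5)·(4-(12/5))·(4-2·(12/5))/(12·2000) = 38/15625 rad
Load 3 — point force P=18 kN at a=1 m (b=L-a=3):
  θ_3 = Pa²(L-x)(2bL-(3b+a)(L-x))/(2L³EI)  [x>a] = 18·1²·(4-(12/5))·(2·3·4-(3·3+1)·(4-(12/5)))/(2·4³·2000) = 9/10000 rad
Superposition: θ = Σ θ_i = 4357/1250000 rad ≈ 0.003486 rad

θ(12/5) = 4357/1250000 rad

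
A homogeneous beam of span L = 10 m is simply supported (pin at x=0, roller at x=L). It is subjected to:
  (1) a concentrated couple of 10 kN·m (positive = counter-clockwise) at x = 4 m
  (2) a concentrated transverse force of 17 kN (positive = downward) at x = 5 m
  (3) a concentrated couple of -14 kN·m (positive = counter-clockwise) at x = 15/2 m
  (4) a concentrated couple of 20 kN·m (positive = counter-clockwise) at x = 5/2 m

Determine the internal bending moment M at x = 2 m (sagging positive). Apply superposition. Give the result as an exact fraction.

Load 1 — applied couple M₀=10 kN·m at a=4 m (b=L-a=6):
  M_1 = M₀x/L  [x≤a] = 10·2/10 = 2 kN·m
Load 2 — point force P=17 kN at a=5 m (b=L-a=5):
  M_2 = Pbx/L  [x≤a] = 17·5·2/10 = 17 kN·m
Load 3 — applied couple M₀=-14 kN·m at a=15/2 m (b=L-a=5/2):
  M_3 = M₀x/L  [x≤a] = (-14)·2/10 = -14/5 kN·m
Load 4 — applied couple M₀=20 kN·m at a=5/2 m (b=L-a=15/2):
  M_4 = M₀x/L  [x≤a] = 20·2/10 = 4 kN·m
Superposition: M = Σ M_i = 101/5 kN·m ≈ 20.200000 kN·m

M(2) = 101/5 kN·m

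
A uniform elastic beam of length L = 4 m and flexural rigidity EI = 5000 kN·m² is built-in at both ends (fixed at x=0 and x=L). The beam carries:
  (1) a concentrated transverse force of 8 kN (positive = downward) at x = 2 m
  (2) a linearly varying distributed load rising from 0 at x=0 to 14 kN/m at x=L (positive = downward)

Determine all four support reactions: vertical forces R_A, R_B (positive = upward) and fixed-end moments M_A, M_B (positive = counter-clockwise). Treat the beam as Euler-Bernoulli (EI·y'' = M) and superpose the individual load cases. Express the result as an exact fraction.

R_A = 62/5 kN, M_A = 172/15 kN·m, R_B = 118/5 kN, M_B = -76/5 kN·m

Load 1 — point force P=8 kN at a=2 m (b=L-a=2):
  R_A = Pb²(3a+b)/L³ = 8·2²·(3·2+2)/4³ = 4 kN
  M_A = Pab²/L² = 8·2·2²/4² = 4 kN·m
  R_B = Pa²(a+3b)/L³ = 8·2²·(2+3·2)/4³ = 4 kN
  M_B = -Pa²b/L² = -8·2²·2/4² = -4 kN·m
Load 2 — triangular load w₀=14 kN/m (0→w₀ over full span):
  R_A = 3w₀L/20 = 3·14·4/20 = 42/5 kN
  M_A = w₀L²/30 = 14·4²/30 = 112/15 kN·m
  R_B = 7w₀L/20 = 7·14·4/20 = 98/5 kN
  M_B = -w₀L²/20 = -14·4²/20 = -56/5 kN·m
Superposition: R_A = 62/5 kN, M_A = 172/15 kN·m, R_B = 118/5 kN, M_B = -76/5 kN·m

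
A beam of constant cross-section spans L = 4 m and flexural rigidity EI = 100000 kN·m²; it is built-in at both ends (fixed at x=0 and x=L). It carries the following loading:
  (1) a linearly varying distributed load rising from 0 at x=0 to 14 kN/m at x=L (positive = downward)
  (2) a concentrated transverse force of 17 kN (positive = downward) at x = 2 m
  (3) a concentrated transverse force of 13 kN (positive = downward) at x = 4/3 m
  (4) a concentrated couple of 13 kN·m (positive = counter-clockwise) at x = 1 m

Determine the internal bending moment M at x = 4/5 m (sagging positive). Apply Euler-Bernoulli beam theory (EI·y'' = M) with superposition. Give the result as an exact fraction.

M(4/5) = 15703/6000 kN·m

Load 1 — triangular load w₀=14 kN/m (0→w₀ over full span):
  M_1 = 3w₀Lx/20 - w₀L²/30 - w₀x³/(6L) = 3·14·4·(4/5)/20 - 14·4²/30 - 14·(4/5)³/(6·4) = -392/375 kN·m
Load 2 — point force P=17 kN at a=2 m (b=L-a=2):
  M_2 = Pb²(3a+b)x/L³ - Pab²/L²  [x≤a] = 17·2²·(3·2+2)·(4/5)/4³ - 17·2·2²/4² = -17/10 kN·m
Load 3 — point force P=13 kN at a=4/3 m (b=L-a=8/3):
  M_3 = Pb²(3a+b)x/L³ - Pab²/L²  [x≤a] = 13·(8/3)²·(3·(4/3)+(8/3))·(4/5)/4³ - 13·(4/3)·(8/3)²/4² = 0 kN·m
Load 4 — applied couple M₀=13 kN·m at a=1 m (b=L-a=3):
  M_4 = R_Ax - M_A  [x≤a] with R_A=117/32, M_A=-39/16 = (117/32)·(4/5) - (-39/16) = 429/80 kN·m
Superposition: M = Σ M_i = 15703/6000 kN·m ≈ 2.617167 kN·m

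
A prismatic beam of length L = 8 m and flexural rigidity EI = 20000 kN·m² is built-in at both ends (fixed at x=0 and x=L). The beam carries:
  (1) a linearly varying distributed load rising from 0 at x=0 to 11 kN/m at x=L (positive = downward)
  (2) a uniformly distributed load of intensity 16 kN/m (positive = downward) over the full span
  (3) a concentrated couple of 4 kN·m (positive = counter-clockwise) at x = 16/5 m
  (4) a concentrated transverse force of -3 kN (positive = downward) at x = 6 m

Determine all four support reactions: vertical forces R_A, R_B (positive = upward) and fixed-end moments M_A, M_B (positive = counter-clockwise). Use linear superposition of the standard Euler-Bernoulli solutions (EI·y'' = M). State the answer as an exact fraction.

R_A = 61961/800 kN, M_A = 21631/200 kN·m, R_B = 73239/800 kN, M_B = -69527/600 kN·m

Load 1 — triangular load w₀=11 kN/m (0→w₀ over full span):
  R_A = 3w₀L/20 = 3·11·8/20 = 66/5 kN
  M_A = w₀L²/30 = 11·8²/30 = 352/15 kN·m
  R_B = 7w₀L/20 = 7·11·8/20 = 154/5 kN
  M_B = -w₀L²/20 = -11·8²/20 = -176/5 kN·m
Load 2 — uniform load w=16 kN/m over full span:
  R_A = wL/2 = 16·8/2 = 64 kN
  M_A = wL²/12 = 16·8²/12 = 256/3 kN·m
  R_B = wL/2 = 16·8/2 = 64 kN
  M_B = -wL²/12 = -16·8²/12 = -256/3 kN·m
Load 3 — applied couple M₀=4 kN·m at a=16/5 m (b=L-a=24/5):
  R_A = 6M₀ab/L³ = 6·4·(16/5)·(24/5)/8³ = 18/25 kN
  M_A = M₀b(2a-b)/L² = 4·(24/5)·(2·(16/5)-(24/5))/8² = 12/25 kN·m
  R_B = -6M₀ab/L³ = -6·4·(16/5)·(24/5)/8³ = -18/25 kN
  M_B = M₀a(2b-a)/L² = 4·(16/5)·(2·(24/5)-(16/5))/8² = 32/25 kN·m
Load 4 — point force P=-3 kN at a=6 m (b=L-a=2):
  R_A = Pb²(3a+b)/L³ = (-3)·2²·(3·6+2)/8³ = -15/32 kN
  M_A = Pab²/L² = (-3)·6·2²/8² = -9/8 kN·m
  R_B = Pa²(a+3b)/L³ = (-3)·6²·(6+3·2)/8³ = -81/32 kN
  M_B = -Pa²b/L² = -(-3)·6²·2/8² = 27/8 kN·m
Superposition: R_A = 61961/800 kN, M_A = 21631/200 kN·m, R_B = 73239/800 kN, M_B = -69527/600 kN·m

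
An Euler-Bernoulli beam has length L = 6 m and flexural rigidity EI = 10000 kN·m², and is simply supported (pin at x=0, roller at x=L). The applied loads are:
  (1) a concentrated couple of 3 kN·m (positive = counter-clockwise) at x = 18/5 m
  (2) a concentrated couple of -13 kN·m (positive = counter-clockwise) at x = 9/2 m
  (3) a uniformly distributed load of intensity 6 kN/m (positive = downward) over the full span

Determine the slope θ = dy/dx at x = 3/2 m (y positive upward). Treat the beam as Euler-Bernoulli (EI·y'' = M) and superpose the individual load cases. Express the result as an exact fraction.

θ(3/2) = -11999/4000000 rad

Load 1 — applied couple M₀=3 kN·m at a=18/5 m (b=L-a=12/5):
  θ_1 = (M₀x²/(2L)+C₁)/EI  [x≤a] with C₁=M₀(3b²-L²)/(6L)=-39/25 = (3·(3/2)²/(2·6)+(-39/25))/10000 = -399/4000000 rad
Load 2 — applied couple M₀=-13 kN·m at a=9/2 m (b=L-a=3/2):
  θ_2 = (M₀x²/(2L)+C₁)/EI  [x≤a] with C₁=M₀(3b²-L²)/(6L)=169/16 = ((-13)·(3/2)²/(2·6)+(169/16))/10000 = 13/16000 rad
Load 3 — uniform load w=6 kN/m over full span:
  θ_3 = -w(L³-6Lx²+4x³)/(24EI) = -6·(6³-6·6·(3/2)²+4·(3/2)³)/(24·10000) = -297/80000 rad
Superposition: θ = Σ θ_i = -11999/4000000 rad ≈ -0.003000 rad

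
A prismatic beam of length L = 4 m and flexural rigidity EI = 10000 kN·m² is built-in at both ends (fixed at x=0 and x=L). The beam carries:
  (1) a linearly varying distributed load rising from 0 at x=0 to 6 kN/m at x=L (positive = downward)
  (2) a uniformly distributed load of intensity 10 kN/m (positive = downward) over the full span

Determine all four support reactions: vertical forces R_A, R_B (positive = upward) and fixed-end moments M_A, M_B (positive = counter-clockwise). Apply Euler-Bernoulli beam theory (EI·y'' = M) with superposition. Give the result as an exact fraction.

Load 1 — triangular load w₀=6 kN/m (0→w₀ over full span):
  R_A = 3w₀L/20 = 3·6·4/20 = 18/5 kN
  M_A = w₀L²/30 = 6·4²/30 = 16/5 kN·m
  R_B = 7w₀L/20 = 7·6·4/20 = 42/5 kN
  M_B = -w₀L²/20 = -6·4²/20 = -24/5 kN·m
Load 2 — uniform load w=10 kN/m over full span:
  R_A = wL/2 = 10·4/2 = 20 kN
  M_A = wL²/12 = 10·4²/12 = 40/3 kN·m
  R_B = wL/2 = 10·4/2 = 20 kN
  M_B = -wL²/12 = -10·4²/12 = -40/3 kN·m
Superposition: R_A = 118/5 kN, M_A = 248/15 kN·m, R_B = 142/5 kN, M_B = -272/15 kN·m

R_A = 118/5 kN, M_A = 248/15 kN·m, R_B = 142/5 kN, M_B = -272/15 kN·m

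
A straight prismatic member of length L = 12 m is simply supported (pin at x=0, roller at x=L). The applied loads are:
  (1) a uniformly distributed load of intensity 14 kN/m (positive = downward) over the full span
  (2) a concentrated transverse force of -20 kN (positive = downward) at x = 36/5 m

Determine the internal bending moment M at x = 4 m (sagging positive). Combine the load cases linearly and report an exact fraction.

Load 1 — uniform load w=14 kN/m over full span:
  M_1 = wx(L-x)/2 = 14·4·(12-4)/2 = 224 kN·m
Load 2 — point force P=-20 kN at a=36/5 m (b=L-a=24/5):
  M_2 = Pbx/L  [x≤a] = (-20)·(24/5)·4/12 = -32 kN·m
Superposition: M = Σ M_i = 192 kN·m ≈ 192.000000 kN·m

M(4) = 192 kN·m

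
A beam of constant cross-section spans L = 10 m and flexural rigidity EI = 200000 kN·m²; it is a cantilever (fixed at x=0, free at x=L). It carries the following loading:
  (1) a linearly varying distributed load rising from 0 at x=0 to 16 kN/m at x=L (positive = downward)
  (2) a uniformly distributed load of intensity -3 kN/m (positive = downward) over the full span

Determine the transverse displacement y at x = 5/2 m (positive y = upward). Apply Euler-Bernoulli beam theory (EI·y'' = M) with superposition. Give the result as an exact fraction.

y(5/2) = -3269/614400 m

Load 1 — triangular load w₀=16 kN/m (0→w₀ over full span):
  y_1 = (w₀Lx³/12-w₀L²x²/6-w₀x⁵/(120L))/EI = (16·10·(5/2)³/12-16·10²·(5/2)²/6-16·(5/2)⁵/(120·10))/200000 = -1121/153600 m
Load 2 — uniform load w=-3 kN/m over full span:
  y_2 = -wx²(x²-4Lx+6L²)/(24EI) = -(-3)·(5/2)²·((5/2)²-4·10·(5/2)+6·10²)/(24·200000) = 81/40960 m
Superposition: y = Σ y_i = -3269/614400 m ≈ -0.005321 m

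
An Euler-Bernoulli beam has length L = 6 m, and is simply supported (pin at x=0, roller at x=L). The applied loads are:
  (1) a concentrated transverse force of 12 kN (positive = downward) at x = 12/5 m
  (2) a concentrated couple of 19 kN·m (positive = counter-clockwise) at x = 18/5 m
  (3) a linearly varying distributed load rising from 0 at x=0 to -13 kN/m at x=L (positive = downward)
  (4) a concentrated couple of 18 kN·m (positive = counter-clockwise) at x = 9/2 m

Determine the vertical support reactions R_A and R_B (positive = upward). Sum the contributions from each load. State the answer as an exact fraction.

Load 1 — point force P=12 kN at a=12/5 m (b=L-a=18/5):
  R_A = Pb/L = 12·(18/5)/6 = 36/5 kN
  R_B = Pa/L = 12·(12/5)/6 = 24/5 kN
Load 2 — applied couple M₀=19 kN·m at a=18/5 m (b=L-a=12/5):
  R_A = M₀/L = 19/6 kN
  R_B = -M₀/L = -19/6 kN
Load 3 — triangular load w₀=-13 kN/m (0→w₀ over full span):
  R_A = w₀L/6 = (-13)·6/6 = -13 kN
  R_B = w₀L/3 = (-13)·6/3 = -26 kN
Load 4 — applied couple M₀=18 kN·m at a=9/2 m (b=L-a=3/2):
  R_A = M₀/L = 18/6 = 3 kN
  R_B = -M₀/L = -18/6 = -3 kN
Superposition: R_A = 11/30 kN, R_B = -821/30 kN

R_A = 11/30 kN, R_B = -821/30 kN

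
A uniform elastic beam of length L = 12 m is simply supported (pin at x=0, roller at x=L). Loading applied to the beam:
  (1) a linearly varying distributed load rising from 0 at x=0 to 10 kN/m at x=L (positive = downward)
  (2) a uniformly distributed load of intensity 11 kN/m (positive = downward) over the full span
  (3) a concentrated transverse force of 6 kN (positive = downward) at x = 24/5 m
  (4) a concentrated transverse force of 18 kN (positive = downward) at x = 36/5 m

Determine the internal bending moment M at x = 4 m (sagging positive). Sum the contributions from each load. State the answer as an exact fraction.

M(4) = 13064/45 kN·m

Load 1 — triangular load w₀=10 kN/m (0→w₀ over full span):
  M_1 = w₀Lx/6 - w₀x³/(6L) = 10·12·4/6 - 10·4³/(6·12) = 640/9 kN·m
Load 2 — uniform load w=11 kN/m over full span:
  M_2 = wx(L-x)/2 = 11·4·(12-4)/2 = 176 kN·m
Load 3 — point force P=6 kN at a=24/5 m (b=L-a=36/5):
  M_3 = Pbx/L  [x≤a] = 6·(36/5)·4/12 = 72/5 kN·m
Load 4 — point force P=18 kN at a=36/5 m (b=L-a=24/5):
  M_4 = Pbx/L  [x≤a] = 18·(24/5)·4/12 = 144/5 kN·m
Superposition: M = Σ M_i = 13064/45 kN·m ≈ 290.311111 kN·m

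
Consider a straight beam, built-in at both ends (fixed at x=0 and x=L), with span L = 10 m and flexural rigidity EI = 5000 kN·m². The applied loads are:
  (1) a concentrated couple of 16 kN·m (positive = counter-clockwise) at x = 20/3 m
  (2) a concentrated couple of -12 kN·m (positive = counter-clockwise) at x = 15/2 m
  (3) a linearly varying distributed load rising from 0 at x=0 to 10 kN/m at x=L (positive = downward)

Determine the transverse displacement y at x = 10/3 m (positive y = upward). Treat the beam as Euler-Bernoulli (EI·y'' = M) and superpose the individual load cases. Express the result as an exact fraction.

y(10/3) = -5831/291600 m

Load 1 — applied couple M₀=16 kN·m at a=20/3 m (b=L-a=10/3):
  y_1 = (R_Ax³/6 - M_Ax²/2)/EI  [x≤a] with R_A=32/15, M_A=16/3 = ((32/15)·(10/3)³/6 - (16/3)·(10/3)²/2)/5000 = -4/1215 m
Load 2 — applied couple M₀=-12 kN·m at a=15/2 m (b=L-a=5/2):
  y_2 = (R_Ax³/6 - M_Ax²/2)/EI  [x≤a] with R_A=-27/20, M_A=-15/4 = ((-27/20)·(10/3)³/6 - (-15/4)·(10/3)²/2)/5000 = 1/400 m
Load 3 — triangular load w₀=10 kN/m (0→w₀ over full span):
  y_3 = -w₀x²(L-x)²(x+2L)/(120LEI) = -10·(10/3)²·(10-(10/3))²·((10/3)+2·10)/(120·10·5000) = -14/729 m
Superposition: y = Σ y_i = -5831/291600 m ≈ -0.019997 m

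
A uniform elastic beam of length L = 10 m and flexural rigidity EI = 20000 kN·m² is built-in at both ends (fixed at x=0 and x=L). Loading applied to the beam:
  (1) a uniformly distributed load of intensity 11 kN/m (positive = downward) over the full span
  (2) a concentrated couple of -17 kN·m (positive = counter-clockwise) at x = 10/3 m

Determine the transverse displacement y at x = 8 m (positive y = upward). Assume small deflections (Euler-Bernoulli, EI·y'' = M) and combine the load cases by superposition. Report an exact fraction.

y(8) = -2827/450000 m

Load 1 — uniform load w=11 kN/m over full span:
  y_1 = -wx²(L-x)²/(24EI) = -11·8²·(10-8)²/(24·20000) = -11/1875 m
Load 2 — applied couple M₀=-17 kN·m at a=10/3 m (b=L-a=20/3):
  y_2 = (R_Ax³/6 - M_Ax²/2 - M₀(x-a)²/2)/EI  [x>a] with R_A=-34/15, M_A=0 = ((-34/15)·8³/6 - 0·8²/2 - (-17)·(8-(10/3))²/2)/20000 = -187/450000 m
Superposition: y = Σ y_i = -2827/450000 m ≈ -0.006282 m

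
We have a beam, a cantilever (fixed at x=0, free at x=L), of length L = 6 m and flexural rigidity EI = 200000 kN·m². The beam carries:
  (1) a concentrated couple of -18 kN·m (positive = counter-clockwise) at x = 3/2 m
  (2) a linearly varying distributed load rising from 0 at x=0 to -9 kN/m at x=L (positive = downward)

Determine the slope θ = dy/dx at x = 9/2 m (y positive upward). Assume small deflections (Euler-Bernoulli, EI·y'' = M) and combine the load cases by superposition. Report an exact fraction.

θ(9/2) = 54081/51200000 rad

Load 1 — applied couple M₀=-18 kN·m at a=3/2 m (b=L-a=9/2):
  θ_1 = M₀a/EI  [x>a] = (-18)·(3/2)/200000 = -27/200000 rad
Load 2 — triangular load w₀=-9 kN/m (0→w₀ over full span):
  θ_2 = (w₀Lx²/4-w₀L²x/3-w₀x⁴/(24L))/EI = ((-9)·6·(9/2)²/4-(-9)·6²·(9/2)/3-(-9)·(9/2)⁴/(24·6))/200000 = 60993/51200000 rad
Superposition: θ = Σ θ_i = 54081/51200000 rad ≈ 0.001056 rad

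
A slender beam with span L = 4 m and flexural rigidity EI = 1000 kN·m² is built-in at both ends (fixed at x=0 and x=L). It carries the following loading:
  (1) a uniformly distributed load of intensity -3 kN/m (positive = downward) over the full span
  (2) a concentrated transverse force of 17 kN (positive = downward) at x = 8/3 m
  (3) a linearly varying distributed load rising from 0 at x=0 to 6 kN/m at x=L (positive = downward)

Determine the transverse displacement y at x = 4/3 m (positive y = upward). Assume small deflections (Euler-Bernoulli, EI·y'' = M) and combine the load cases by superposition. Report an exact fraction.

y(4/3) = -3596/1366875 m

Load 1 — uniform load w=-3 kN/m over full span:
  y_1 = -wx²(L-x)²/(24EI) = -(-3)·(4/3)²·(4-(4/3))²/(24·1000) = 16/10125 m
Load 2 — point force P=17 kN at a=8/3 m (b=L-a=4/3):
  y_2 = -Pb²x²(3aL-(3a+b)x)/(6L³EI)  [x≤a] = -17·(4/3)²·(4/3)²·(3·(8/3)·4-(3·(8/3)+(4/3))·(4/3))/(6·4³·1000) = -748/273375 m
Load 3 — triangular load w₀=6 kN/m (0→w₀ over full span):
  y_3 = -w₀x²(L-x)²(x+2L)/(120LEI) = -6·(4/3)²·(4-(4/3))²·((4/3)+2·4)/(120·4·1000) = -224/151875 m
Superposition: y = Σ y_i = -3596/1366875 m ≈ -0.002631 m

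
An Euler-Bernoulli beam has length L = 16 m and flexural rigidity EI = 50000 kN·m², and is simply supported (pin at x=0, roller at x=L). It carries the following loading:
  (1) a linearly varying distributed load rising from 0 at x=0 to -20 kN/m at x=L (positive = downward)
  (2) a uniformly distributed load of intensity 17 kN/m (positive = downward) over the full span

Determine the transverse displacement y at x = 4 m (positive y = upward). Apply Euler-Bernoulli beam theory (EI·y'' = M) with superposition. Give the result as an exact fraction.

y(4) = -848/9375 m

Load 1 — triangular load w₀=-20 kN/m (0→w₀ over full span):
  y_1 = -w₀x(7L⁴-10L²x²+3x⁴)/(360LEI) = -(-20)·4·(7·16⁴-10·16²·4²+3·4⁴)/(360·16·50000) = 218/1875 m
Load 2 — uniform load w=17 kN/m over full span:
  y_2 = -wx(L³-2Lx²+x³)/(24EI) = -17·4·(16³-2·16·4²+4³)/(24·50000) = -646/3125 m
Superposition: y = Σ y_i = -848/9375 m ≈ -0.090453 m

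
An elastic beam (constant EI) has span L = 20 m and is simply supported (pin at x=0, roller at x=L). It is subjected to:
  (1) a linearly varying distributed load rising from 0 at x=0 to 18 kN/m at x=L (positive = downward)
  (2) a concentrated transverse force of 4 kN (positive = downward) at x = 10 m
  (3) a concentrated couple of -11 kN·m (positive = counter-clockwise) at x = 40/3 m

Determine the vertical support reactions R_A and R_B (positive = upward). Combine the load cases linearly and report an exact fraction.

R_A = 1229/20 kN, R_B = 2451/20 kN

Load 1 — triangular load w₀=18 kN/m (0→w₀ over full span):
  R_A = w₀L/6 = 18·20/6 = 60 kN
  R_B = w₀L/3 = 18·20/3 = 120 kN
Load 2 — point force P=4 kN at a=10 m (b=L-a=10):
  R_A = Pb/L = 4·10/20 = 2 kN
  R_B = Pa/L = 4·10/20 = 2 kN
Load 3 — applied couple M₀=-11 kN·m at a=40/3 m (b=L-a=20/3):
  R_A = M₀/L = (-11)/20 = -11/20 kN
  R_B = -M₀/L = -(-11)/20 = 11/20 kN
Superposition: R_A = 1229/20 kN, R_B = 2451/20 kN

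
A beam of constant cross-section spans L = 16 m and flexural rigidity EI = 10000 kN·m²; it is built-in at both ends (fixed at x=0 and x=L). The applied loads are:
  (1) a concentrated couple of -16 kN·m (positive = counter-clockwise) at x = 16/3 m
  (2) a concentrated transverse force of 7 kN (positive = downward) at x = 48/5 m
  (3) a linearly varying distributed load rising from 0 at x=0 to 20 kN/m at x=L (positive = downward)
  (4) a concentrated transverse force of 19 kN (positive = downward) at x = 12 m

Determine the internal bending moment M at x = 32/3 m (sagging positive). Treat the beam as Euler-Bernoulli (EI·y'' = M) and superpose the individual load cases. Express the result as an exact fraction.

Load 1 — applied couple M₀=-16 kN·m at a=16/3 m (b=L-a=32/3):
  M_1 = R_Ax - M_A - M₀  [x>a] with R_A=-4/3, M_A=0 = (-4/3)·(32/3) - 0 - (-16) = 16/9 kN·m
Load 2 — point force P=7 kN at a=48/5 m (b=L-a=32/5):
  M_2 = Pa²(a+3b)(L-x)/L³ - Pa²b/L²  [x>a] = 7·(48/5)²·((48/5)+3·(32/5))·(16-(32/3))/16³ - 7·(48/5)²·(32/5)/16² = 1008/125 kN·m
Load 3 — triangular load w₀=20 kN/m (0→w₀ over full span):
  M_3 = 3w₀Lx/20 - w₀L²/30 - w₀x³/(6L) = 3·20·16·(32/3)/20 - 20·16²/30 - 20·(32/3)³/(6·16) = 7168/81 kN·m
Load 4 — point force P=19 kN at a=12 m (b=L-a=4):
  M_4 = Pb²(3a+b)x/L³ - Pab²/L²  [x≤a] = 19·4²·(3·12+4)·(32/3)/16³ - 19·12·4²/16² = 209/12 kN·m
Superposition: M = Σ M_i = 4687967/40500 kN·m ≈ 115.752272 kN·m

M(32/3) = 4687967/40500 kN·m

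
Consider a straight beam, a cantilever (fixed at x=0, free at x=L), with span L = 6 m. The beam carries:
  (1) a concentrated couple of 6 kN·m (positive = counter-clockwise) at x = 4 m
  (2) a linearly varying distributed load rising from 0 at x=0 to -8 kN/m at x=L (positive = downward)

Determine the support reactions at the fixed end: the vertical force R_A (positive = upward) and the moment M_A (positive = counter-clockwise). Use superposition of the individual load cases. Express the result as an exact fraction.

Load 1 — applied couple M₀=6 kN·m at a=4 m (b=L-a=2):
  R_A = 0 kN
  M_A = -M₀ = -6 kN·m
Load 2 — triangular load w₀=-8 kN/m (0→w₀ over full span):
  R_A = w₀L/2 = (-8)·6/2 = -24 kN
  M_A = w₀L²/3 = (-8)·6²/3 = -96 kN·m
Superposition: R_A = -24 kN, M_A = -102 kN·m

R_A = -24 kN, M_A = -102 kN·m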